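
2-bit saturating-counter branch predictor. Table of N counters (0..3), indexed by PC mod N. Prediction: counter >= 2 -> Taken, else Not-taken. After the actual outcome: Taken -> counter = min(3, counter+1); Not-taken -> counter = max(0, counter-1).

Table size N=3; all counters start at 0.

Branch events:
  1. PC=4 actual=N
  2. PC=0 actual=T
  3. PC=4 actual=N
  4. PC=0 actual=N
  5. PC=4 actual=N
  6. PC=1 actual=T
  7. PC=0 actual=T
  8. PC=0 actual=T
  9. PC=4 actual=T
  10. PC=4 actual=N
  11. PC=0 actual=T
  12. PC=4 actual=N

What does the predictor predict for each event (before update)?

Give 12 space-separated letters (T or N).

Answer: N N N N N N N N N T T N

Derivation:
Ev 1: PC=4 idx=1 pred=N actual=N -> ctr[1]=0
Ev 2: PC=0 idx=0 pred=N actual=T -> ctr[0]=1
Ev 3: PC=4 idx=1 pred=N actual=N -> ctr[1]=0
Ev 4: PC=0 idx=0 pred=N actual=N -> ctr[0]=0
Ev 5: PC=4 idx=1 pred=N actual=N -> ctr[1]=0
Ev 6: PC=1 idx=1 pred=N actual=T -> ctr[1]=1
Ev 7: PC=0 idx=0 pred=N actual=T -> ctr[0]=1
Ev 8: PC=0 idx=0 pred=N actual=T -> ctr[0]=2
Ev 9: PC=4 idx=1 pred=N actual=T -> ctr[1]=2
Ev 10: PC=4 idx=1 pred=T actual=N -> ctr[1]=1
Ev 11: PC=0 idx=0 pred=T actual=T -> ctr[0]=3
Ev 12: PC=4 idx=1 pred=N actual=N -> ctr[1]=0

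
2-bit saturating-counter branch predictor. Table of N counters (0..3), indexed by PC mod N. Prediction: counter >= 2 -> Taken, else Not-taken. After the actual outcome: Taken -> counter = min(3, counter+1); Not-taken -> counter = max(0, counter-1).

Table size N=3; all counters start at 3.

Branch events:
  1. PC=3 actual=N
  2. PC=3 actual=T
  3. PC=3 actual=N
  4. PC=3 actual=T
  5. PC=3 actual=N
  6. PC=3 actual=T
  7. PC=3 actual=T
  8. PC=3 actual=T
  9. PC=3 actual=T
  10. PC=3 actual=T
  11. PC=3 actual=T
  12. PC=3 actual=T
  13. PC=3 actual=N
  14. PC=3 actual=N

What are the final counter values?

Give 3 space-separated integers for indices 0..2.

Ev 1: PC=3 idx=0 pred=T actual=N -> ctr[0]=2
Ev 2: PC=3 idx=0 pred=T actual=T -> ctr[0]=3
Ev 3: PC=3 idx=0 pred=T actual=N -> ctr[0]=2
Ev 4: PC=3 idx=0 pred=T actual=T -> ctr[0]=3
Ev 5: PC=3 idx=0 pred=T actual=N -> ctr[0]=2
Ev 6: PC=3 idx=0 pred=T actual=T -> ctr[0]=3
Ev 7: PC=3 idx=0 pred=T actual=T -> ctr[0]=3
Ev 8: PC=3 idx=0 pred=T actual=T -> ctr[0]=3
Ev 9: PC=3 idx=0 pred=T actual=T -> ctr[0]=3
Ev 10: PC=3 idx=0 pred=T actual=T -> ctr[0]=3
Ev 11: PC=3 idx=0 pred=T actual=T -> ctr[0]=3
Ev 12: PC=3 idx=0 pred=T actual=T -> ctr[0]=3
Ev 13: PC=3 idx=0 pred=T actual=N -> ctr[0]=2
Ev 14: PC=3 idx=0 pred=T actual=N -> ctr[0]=1

Answer: 1 3 3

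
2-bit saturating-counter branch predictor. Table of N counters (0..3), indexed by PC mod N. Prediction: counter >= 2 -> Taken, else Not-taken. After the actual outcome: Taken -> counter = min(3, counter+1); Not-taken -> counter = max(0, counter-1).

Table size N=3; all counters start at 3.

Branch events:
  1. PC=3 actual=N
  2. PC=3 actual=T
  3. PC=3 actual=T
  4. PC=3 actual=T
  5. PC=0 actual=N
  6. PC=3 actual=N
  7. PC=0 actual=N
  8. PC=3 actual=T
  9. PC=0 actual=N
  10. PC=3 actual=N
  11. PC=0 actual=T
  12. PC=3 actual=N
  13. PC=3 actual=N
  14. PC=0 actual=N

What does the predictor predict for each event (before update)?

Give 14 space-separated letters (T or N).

Ev 1: PC=3 idx=0 pred=T actual=N -> ctr[0]=2
Ev 2: PC=3 idx=0 pred=T actual=T -> ctr[0]=3
Ev 3: PC=3 idx=0 pred=T actual=T -> ctr[0]=3
Ev 4: PC=3 idx=0 pred=T actual=T -> ctr[0]=3
Ev 5: PC=0 idx=0 pred=T actual=N -> ctr[0]=2
Ev 6: PC=3 idx=0 pred=T actual=N -> ctr[0]=1
Ev 7: PC=0 idx=0 pred=N actual=N -> ctr[0]=0
Ev 8: PC=3 idx=0 pred=N actual=T -> ctr[0]=1
Ev 9: PC=0 idx=0 pred=N actual=N -> ctr[0]=0
Ev 10: PC=3 idx=0 pred=N actual=N -> ctr[0]=0
Ev 11: PC=0 idx=0 pred=N actual=T -> ctr[0]=1
Ev 12: PC=3 idx=0 pred=N actual=N -> ctr[0]=0
Ev 13: PC=3 idx=0 pred=N actual=N -> ctr[0]=0
Ev 14: PC=0 idx=0 pred=N actual=N -> ctr[0]=0

Answer: T T T T T T N N N N N N N N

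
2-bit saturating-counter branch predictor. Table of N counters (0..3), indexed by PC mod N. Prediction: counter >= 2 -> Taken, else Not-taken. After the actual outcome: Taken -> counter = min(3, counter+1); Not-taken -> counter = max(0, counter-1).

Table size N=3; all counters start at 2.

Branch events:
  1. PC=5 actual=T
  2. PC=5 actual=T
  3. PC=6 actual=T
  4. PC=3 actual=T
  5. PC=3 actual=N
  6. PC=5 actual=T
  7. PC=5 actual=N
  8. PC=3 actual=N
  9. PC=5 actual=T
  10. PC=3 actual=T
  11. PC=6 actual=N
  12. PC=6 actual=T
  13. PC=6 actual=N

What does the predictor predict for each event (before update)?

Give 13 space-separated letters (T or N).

Ev 1: PC=5 idx=2 pred=T actual=T -> ctr[2]=3
Ev 2: PC=5 idx=2 pred=T actual=T -> ctr[2]=3
Ev 3: PC=6 idx=0 pred=T actual=T -> ctr[0]=3
Ev 4: PC=3 idx=0 pred=T actual=T -> ctr[0]=3
Ev 5: PC=3 idx=0 pred=T actual=N -> ctr[0]=2
Ev 6: PC=5 idx=2 pred=T actual=T -> ctr[2]=3
Ev 7: PC=5 idx=2 pred=T actual=N -> ctr[2]=2
Ev 8: PC=3 idx=0 pred=T actual=N -> ctr[0]=1
Ev 9: PC=5 idx=2 pred=T actual=T -> ctr[2]=3
Ev 10: PC=3 idx=0 pred=N actual=T -> ctr[0]=2
Ev 11: PC=6 idx=0 pred=T actual=N -> ctr[0]=1
Ev 12: PC=6 idx=0 pred=N actual=T -> ctr[0]=2
Ev 13: PC=6 idx=0 pred=T actual=N -> ctr[0]=1

Answer: T T T T T T T T T N T N T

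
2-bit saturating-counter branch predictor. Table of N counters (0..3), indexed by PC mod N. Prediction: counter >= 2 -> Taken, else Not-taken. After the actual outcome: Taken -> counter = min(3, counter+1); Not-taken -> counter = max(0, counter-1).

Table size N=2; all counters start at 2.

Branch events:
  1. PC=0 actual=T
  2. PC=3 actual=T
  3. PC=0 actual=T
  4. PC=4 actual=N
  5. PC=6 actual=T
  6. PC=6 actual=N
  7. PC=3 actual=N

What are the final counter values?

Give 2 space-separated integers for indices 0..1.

Ev 1: PC=0 idx=0 pred=T actual=T -> ctr[0]=3
Ev 2: PC=3 idx=1 pred=T actual=T -> ctr[1]=3
Ev 3: PC=0 idx=0 pred=T actual=T -> ctr[0]=3
Ev 4: PC=4 idx=0 pred=T actual=N -> ctr[0]=2
Ev 5: PC=6 idx=0 pred=T actual=T -> ctr[0]=3
Ev 6: PC=6 idx=0 pred=T actual=N -> ctr[0]=2
Ev 7: PC=3 idx=1 pred=T actual=N -> ctr[1]=2

Answer: 2 2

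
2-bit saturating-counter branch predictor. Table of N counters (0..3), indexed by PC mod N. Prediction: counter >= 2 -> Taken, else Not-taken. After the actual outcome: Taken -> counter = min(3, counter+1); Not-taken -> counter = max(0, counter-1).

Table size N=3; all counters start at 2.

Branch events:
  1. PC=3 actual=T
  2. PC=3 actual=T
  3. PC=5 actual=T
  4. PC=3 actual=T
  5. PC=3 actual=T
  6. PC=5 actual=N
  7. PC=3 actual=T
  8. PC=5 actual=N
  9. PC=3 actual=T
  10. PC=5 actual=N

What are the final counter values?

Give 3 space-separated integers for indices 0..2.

Ev 1: PC=3 idx=0 pred=T actual=T -> ctr[0]=3
Ev 2: PC=3 idx=0 pred=T actual=T -> ctr[0]=3
Ev 3: PC=5 idx=2 pred=T actual=T -> ctr[2]=3
Ev 4: PC=3 idx=0 pred=T actual=T -> ctr[0]=3
Ev 5: PC=3 idx=0 pred=T actual=T -> ctr[0]=3
Ev 6: PC=5 idx=2 pred=T actual=N -> ctr[2]=2
Ev 7: PC=3 idx=0 pred=T actual=T -> ctr[0]=3
Ev 8: PC=5 idx=2 pred=T actual=N -> ctr[2]=1
Ev 9: PC=3 idx=0 pred=T actual=T -> ctr[0]=3
Ev 10: PC=5 idx=2 pred=N actual=N -> ctr[2]=0

Answer: 3 2 0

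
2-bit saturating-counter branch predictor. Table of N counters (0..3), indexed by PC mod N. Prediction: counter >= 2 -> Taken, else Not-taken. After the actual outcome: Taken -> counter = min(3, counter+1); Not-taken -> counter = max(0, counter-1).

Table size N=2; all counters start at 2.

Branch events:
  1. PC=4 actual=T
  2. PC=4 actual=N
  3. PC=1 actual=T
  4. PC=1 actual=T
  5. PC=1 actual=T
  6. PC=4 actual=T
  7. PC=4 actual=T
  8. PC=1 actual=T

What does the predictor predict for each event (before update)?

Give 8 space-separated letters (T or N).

Ev 1: PC=4 idx=0 pred=T actual=T -> ctr[0]=3
Ev 2: PC=4 idx=0 pred=T actual=N -> ctr[0]=2
Ev 3: PC=1 idx=1 pred=T actual=T -> ctr[1]=3
Ev 4: PC=1 idx=1 pred=T actual=T -> ctr[1]=3
Ev 5: PC=1 idx=1 pred=T actual=T -> ctr[1]=3
Ev 6: PC=4 idx=0 pred=T actual=T -> ctr[0]=3
Ev 7: PC=4 idx=0 pred=T actual=T -> ctr[0]=3
Ev 8: PC=1 idx=1 pred=T actual=T -> ctr[1]=3

Answer: T T T T T T T T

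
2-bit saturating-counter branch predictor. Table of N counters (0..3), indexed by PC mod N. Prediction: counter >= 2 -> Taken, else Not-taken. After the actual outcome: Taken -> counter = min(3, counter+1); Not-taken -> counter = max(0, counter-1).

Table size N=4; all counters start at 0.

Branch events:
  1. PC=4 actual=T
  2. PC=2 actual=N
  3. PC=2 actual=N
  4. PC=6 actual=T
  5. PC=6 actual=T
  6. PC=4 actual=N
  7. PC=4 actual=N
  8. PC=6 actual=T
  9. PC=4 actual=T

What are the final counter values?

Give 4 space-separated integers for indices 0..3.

Answer: 1 0 3 0

Derivation:
Ev 1: PC=4 idx=0 pred=N actual=T -> ctr[0]=1
Ev 2: PC=2 idx=2 pred=N actual=N -> ctr[2]=0
Ev 3: PC=2 idx=2 pred=N actual=N -> ctr[2]=0
Ev 4: PC=6 idx=2 pred=N actual=T -> ctr[2]=1
Ev 5: PC=6 idx=2 pred=N actual=T -> ctr[2]=2
Ev 6: PC=4 idx=0 pred=N actual=N -> ctr[0]=0
Ev 7: PC=4 idx=0 pred=N actual=N -> ctr[0]=0
Ev 8: PC=6 idx=2 pred=T actual=T -> ctr[2]=3
Ev 9: PC=4 idx=0 pred=N actual=T -> ctr[0]=1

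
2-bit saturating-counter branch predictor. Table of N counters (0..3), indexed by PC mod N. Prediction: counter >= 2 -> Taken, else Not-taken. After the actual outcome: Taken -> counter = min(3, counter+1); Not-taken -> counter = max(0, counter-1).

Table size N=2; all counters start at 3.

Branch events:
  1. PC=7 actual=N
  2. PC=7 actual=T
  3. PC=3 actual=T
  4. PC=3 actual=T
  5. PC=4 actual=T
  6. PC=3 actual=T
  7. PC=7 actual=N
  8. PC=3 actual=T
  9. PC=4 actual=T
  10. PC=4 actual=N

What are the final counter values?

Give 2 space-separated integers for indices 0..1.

Answer: 2 3

Derivation:
Ev 1: PC=7 idx=1 pred=T actual=N -> ctr[1]=2
Ev 2: PC=7 idx=1 pred=T actual=T -> ctr[1]=3
Ev 3: PC=3 idx=1 pred=T actual=T -> ctr[1]=3
Ev 4: PC=3 idx=1 pred=T actual=T -> ctr[1]=3
Ev 5: PC=4 idx=0 pred=T actual=T -> ctr[0]=3
Ev 6: PC=3 idx=1 pred=T actual=T -> ctr[1]=3
Ev 7: PC=7 idx=1 pred=T actual=N -> ctr[1]=2
Ev 8: PC=3 idx=1 pred=T actual=T -> ctr[1]=3
Ev 9: PC=4 idx=0 pred=T actual=T -> ctr[0]=3
Ev 10: PC=4 idx=0 pred=T actual=N -> ctr[0]=2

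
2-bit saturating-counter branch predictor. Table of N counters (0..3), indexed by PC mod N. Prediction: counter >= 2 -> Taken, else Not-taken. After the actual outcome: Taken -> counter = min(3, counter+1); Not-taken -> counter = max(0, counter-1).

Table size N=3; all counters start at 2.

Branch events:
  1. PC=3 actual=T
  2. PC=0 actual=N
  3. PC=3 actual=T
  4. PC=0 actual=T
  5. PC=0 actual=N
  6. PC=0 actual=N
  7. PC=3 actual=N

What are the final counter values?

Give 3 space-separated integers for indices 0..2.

Ev 1: PC=3 idx=0 pred=T actual=T -> ctr[0]=3
Ev 2: PC=0 idx=0 pred=T actual=N -> ctr[0]=2
Ev 3: PC=3 idx=0 pred=T actual=T -> ctr[0]=3
Ev 4: PC=0 idx=0 pred=T actual=T -> ctr[0]=3
Ev 5: PC=0 idx=0 pred=T actual=N -> ctr[0]=2
Ev 6: PC=0 idx=0 pred=T actual=N -> ctr[0]=1
Ev 7: PC=3 idx=0 pred=N actual=N -> ctr[0]=0

Answer: 0 2 2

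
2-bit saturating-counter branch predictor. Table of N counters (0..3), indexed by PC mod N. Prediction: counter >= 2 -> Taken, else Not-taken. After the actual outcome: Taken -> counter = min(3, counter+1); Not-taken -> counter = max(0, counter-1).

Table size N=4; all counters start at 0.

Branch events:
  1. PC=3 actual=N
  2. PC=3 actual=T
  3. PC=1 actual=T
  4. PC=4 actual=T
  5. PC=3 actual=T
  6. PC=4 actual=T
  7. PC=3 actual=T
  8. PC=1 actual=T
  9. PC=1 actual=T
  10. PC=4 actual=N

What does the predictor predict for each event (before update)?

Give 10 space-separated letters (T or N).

Answer: N N N N N N T N T T

Derivation:
Ev 1: PC=3 idx=3 pred=N actual=N -> ctr[3]=0
Ev 2: PC=3 idx=3 pred=N actual=T -> ctr[3]=1
Ev 3: PC=1 idx=1 pred=N actual=T -> ctr[1]=1
Ev 4: PC=4 idx=0 pred=N actual=T -> ctr[0]=1
Ev 5: PC=3 idx=3 pred=N actual=T -> ctr[3]=2
Ev 6: PC=4 idx=0 pred=N actual=T -> ctr[0]=2
Ev 7: PC=3 idx=3 pred=T actual=T -> ctr[3]=3
Ev 8: PC=1 idx=1 pred=N actual=T -> ctr[1]=2
Ev 9: PC=1 idx=1 pred=T actual=T -> ctr[1]=3
Ev 10: PC=4 idx=0 pred=T actual=N -> ctr[0]=1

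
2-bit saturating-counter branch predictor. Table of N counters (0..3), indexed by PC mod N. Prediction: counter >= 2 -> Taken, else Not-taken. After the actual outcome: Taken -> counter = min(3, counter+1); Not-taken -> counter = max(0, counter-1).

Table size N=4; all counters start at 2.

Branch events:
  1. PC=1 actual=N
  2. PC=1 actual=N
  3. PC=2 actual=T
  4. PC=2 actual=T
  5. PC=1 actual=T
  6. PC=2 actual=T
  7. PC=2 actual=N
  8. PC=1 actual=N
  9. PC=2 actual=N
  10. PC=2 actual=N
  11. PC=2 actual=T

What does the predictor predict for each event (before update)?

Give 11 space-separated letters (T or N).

Ev 1: PC=1 idx=1 pred=T actual=N -> ctr[1]=1
Ev 2: PC=1 idx=1 pred=N actual=N -> ctr[1]=0
Ev 3: PC=2 idx=2 pred=T actual=T -> ctr[2]=3
Ev 4: PC=2 idx=2 pred=T actual=T -> ctr[2]=3
Ev 5: PC=1 idx=1 pred=N actual=T -> ctr[1]=1
Ev 6: PC=2 idx=2 pred=T actual=T -> ctr[2]=3
Ev 7: PC=2 idx=2 pred=T actual=N -> ctr[2]=2
Ev 8: PC=1 idx=1 pred=N actual=N -> ctr[1]=0
Ev 9: PC=2 idx=2 pred=T actual=N -> ctr[2]=1
Ev 10: PC=2 idx=2 pred=N actual=N -> ctr[2]=0
Ev 11: PC=2 idx=2 pred=N actual=T -> ctr[2]=1

Answer: T N T T N T T N T N N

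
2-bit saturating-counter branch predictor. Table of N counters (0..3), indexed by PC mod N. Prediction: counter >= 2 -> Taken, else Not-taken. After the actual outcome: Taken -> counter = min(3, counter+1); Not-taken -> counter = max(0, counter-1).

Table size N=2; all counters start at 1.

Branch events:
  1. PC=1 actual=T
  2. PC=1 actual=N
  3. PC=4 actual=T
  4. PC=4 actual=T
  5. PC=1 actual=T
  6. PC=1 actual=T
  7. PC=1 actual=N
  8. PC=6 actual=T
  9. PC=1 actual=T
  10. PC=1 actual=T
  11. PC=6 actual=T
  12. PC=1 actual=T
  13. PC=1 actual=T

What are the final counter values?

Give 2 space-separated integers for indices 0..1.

Answer: 3 3

Derivation:
Ev 1: PC=1 idx=1 pred=N actual=T -> ctr[1]=2
Ev 2: PC=1 idx=1 pred=T actual=N -> ctr[1]=1
Ev 3: PC=4 idx=0 pred=N actual=T -> ctr[0]=2
Ev 4: PC=4 idx=0 pred=T actual=T -> ctr[0]=3
Ev 5: PC=1 idx=1 pred=N actual=T -> ctr[1]=2
Ev 6: PC=1 idx=1 pred=T actual=T -> ctr[1]=3
Ev 7: PC=1 idx=1 pred=T actual=N -> ctr[1]=2
Ev 8: PC=6 idx=0 pred=T actual=T -> ctr[0]=3
Ev 9: PC=1 idx=1 pred=T actual=T -> ctr[1]=3
Ev 10: PC=1 idx=1 pred=T actual=T -> ctr[1]=3
Ev 11: PC=6 idx=0 pred=T actual=T -> ctr[0]=3
Ev 12: PC=1 idx=1 pred=T actual=T -> ctr[1]=3
Ev 13: PC=1 idx=1 pred=T actual=T -> ctr[1]=3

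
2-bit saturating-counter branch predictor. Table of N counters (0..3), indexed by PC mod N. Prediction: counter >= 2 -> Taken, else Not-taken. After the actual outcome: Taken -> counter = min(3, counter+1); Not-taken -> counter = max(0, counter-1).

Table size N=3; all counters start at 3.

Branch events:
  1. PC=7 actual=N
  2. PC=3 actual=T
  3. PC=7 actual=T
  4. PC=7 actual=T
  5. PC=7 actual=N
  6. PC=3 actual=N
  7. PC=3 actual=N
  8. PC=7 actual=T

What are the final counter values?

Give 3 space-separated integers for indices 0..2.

Answer: 1 3 3

Derivation:
Ev 1: PC=7 idx=1 pred=T actual=N -> ctr[1]=2
Ev 2: PC=3 idx=0 pred=T actual=T -> ctr[0]=3
Ev 3: PC=7 idx=1 pred=T actual=T -> ctr[1]=3
Ev 4: PC=7 idx=1 pred=T actual=T -> ctr[1]=3
Ev 5: PC=7 idx=1 pred=T actual=N -> ctr[1]=2
Ev 6: PC=3 idx=0 pred=T actual=N -> ctr[0]=2
Ev 7: PC=3 idx=0 pred=T actual=N -> ctr[0]=1
Ev 8: PC=7 idx=1 pred=T actual=T -> ctr[1]=3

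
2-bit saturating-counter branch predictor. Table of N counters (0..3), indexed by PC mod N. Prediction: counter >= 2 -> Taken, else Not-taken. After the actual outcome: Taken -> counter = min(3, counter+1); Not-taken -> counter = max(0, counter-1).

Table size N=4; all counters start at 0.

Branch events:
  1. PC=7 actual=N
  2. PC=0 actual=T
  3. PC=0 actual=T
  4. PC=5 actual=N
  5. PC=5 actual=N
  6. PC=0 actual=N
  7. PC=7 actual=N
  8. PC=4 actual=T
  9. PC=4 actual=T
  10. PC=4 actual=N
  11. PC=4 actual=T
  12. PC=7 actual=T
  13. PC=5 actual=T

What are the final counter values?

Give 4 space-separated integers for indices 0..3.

Answer: 3 1 0 1

Derivation:
Ev 1: PC=7 idx=3 pred=N actual=N -> ctr[3]=0
Ev 2: PC=0 idx=0 pred=N actual=T -> ctr[0]=1
Ev 3: PC=0 idx=0 pred=N actual=T -> ctr[0]=2
Ev 4: PC=5 idx=1 pred=N actual=N -> ctr[1]=0
Ev 5: PC=5 idx=1 pred=N actual=N -> ctr[1]=0
Ev 6: PC=0 idx=0 pred=T actual=N -> ctr[0]=1
Ev 7: PC=7 idx=3 pred=N actual=N -> ctr[3]=0
Ev 8: PC=4 idx=0 pred=N actual=T -> ctr[0]=2
Ev 9: PC=4 idx=0 pred=T actual=T -> ctr[0]=3
Ev 10: PC=4 idx=0 pred=T actual=N -> ctr[0]=2
Ev 11: PC=4 idx=0 pred=T actual=T -> ctr[0]=3
Ev 12: PC=7 idx=3 pred=N actual=T -> ctr[3]=1
Ev 13: PC=5 idx=1 pred=N actual=T -> ctr[1]=1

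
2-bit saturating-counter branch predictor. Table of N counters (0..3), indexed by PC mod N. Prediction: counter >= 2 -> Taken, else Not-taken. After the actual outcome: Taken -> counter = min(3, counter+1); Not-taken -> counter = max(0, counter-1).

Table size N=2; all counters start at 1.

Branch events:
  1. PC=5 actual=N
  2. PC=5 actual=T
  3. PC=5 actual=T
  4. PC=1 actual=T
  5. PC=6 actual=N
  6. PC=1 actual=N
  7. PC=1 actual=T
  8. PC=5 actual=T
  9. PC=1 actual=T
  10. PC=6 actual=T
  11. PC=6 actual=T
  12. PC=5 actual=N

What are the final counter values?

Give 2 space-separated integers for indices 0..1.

Answer: 2 2

Derivation:
Ev 1: PC=5 idx=1 pred=N actual=N -> ctr[1]=0
Ev 2: PC=5 idx=1 pred=N actual=T -> ctr[1]=1
Ev 3: PC=5 idx=1 pred=N actual=T -> ctr[1]=2
Ev 4: PC=1 idx=1 pred=T actual=T -> ctr[1]=3
Ev 5: PC=6 idx=0 pred=N actual=N -> ctr[0]=0
Ev 6: PC=1 idx=1 pred=T actual=N -> ctr[1]=2
Ev 7: PC=1 idx=1 pred=T actual=T -> ctr[1]=3
Ev 8: PC=5 idx=1 pred=T actual=T -> ctr[1]=3
Ev 9: PC=1 idx=1 pred=T actual=T -> ctr[1]=3
Ev 10: PC=6 idx=0 pred=N actual=T -> ctr[0]=1
Ev 11: PC=6 idx=0 pred=N actual=T -> ctr[0]=2
Ev 12: PC=5 idx=1 pred=T actual=N -> ctr[1]=2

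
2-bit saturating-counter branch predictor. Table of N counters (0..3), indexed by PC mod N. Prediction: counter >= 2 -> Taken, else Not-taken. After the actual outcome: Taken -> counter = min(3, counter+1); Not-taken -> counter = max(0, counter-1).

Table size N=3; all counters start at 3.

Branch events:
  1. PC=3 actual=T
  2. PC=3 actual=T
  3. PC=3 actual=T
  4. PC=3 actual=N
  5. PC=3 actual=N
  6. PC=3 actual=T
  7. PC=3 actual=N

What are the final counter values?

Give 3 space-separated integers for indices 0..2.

Ev 1: PC=3 idx=0 pred=T actual=T -> ctr[0]=3
Ev 2: PC=3 idx=0 pred=T actual=T -> ctr[0]=3
Ev 3: PC=3 idx=0 pred=T actual=T -> ctr[0]=3
Ev 4: PC=3 idx=0 pred=T actual=N -> ctr[0]=2
Ev 5: PC=3 idx=0 pred=T actual=N -> ctr[0]=1
Ev 6: PC=3 idx=0 pred=N actual=T -> ctr[0]=2
Ev 7: PC=3 idx=0 pred=T actual=N -> ctr[0]=1

Answer: 1 3 3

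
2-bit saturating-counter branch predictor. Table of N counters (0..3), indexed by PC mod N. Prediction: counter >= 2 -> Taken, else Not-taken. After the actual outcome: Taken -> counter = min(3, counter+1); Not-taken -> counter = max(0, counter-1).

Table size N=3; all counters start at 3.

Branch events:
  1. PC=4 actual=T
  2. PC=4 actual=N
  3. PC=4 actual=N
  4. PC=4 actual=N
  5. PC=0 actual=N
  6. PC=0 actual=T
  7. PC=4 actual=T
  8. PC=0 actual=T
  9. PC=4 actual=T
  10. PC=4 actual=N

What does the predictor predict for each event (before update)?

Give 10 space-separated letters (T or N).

Ev 1: PC=4 idx=1 pred=T actual=T -> ctr[1]=3
Ev 2: PC=4 idx=1 pred=T actual=N -> ctr[1]=2
Ev 3: PC=4 idx=1 pred=T actual=N -> ctr[1]=1
Ev 4: PC=4 idx=1 pred=N actual=N -> ctr[1]=0
Ev 5: PC=0 idx=0 pred=T actual=N -> ctr[0]=2
Ev 6: PC=0 idx=0 pred=T actual=T -> ctr[0]=3
Ev 7: PC=4 idx=1 pred=N actual=T -> ctr[1]=1
Ev 8: PC=0 idx=0 pred=T actual=T -> ctr[0]=3
Ev 9: PC=4 idx=1 pred=N actual=T -> ctr[1]=2
Ev 10: PC=4 idx=1 pred=T actual=N -> ctr[1]=1

Answer: T T T N T T N T N T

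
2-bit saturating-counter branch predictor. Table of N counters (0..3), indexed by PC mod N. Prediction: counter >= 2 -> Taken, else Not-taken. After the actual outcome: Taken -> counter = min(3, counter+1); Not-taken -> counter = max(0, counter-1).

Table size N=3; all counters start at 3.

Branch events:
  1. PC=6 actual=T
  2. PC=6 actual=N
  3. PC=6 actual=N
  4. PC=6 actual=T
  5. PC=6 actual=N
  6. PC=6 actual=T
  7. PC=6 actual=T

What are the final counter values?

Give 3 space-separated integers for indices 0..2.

Ev 1: PC=6 idx=0 pred=T actual=T -> ctr[0]=3
Ev 2: PC=6 idx=0 pred=T actual=N -> ctr[0]=2
Ev 3: PC=6 idx=0 pred=T actual=N -> ctr[0]=1
Ev 4: PC=6 idx=0 pred=N actual=T -> ctr[0]=2
Ev 5: PC=6 idx=0 pred=T actual=N -> ctr[0]=1
Ev 6: PC=6 idx=0 pred=N actual=T -> ctr[0]=2
Ev 7: PC=6 idx=0 pred=T actual=T -> ctr[0]=3

Answer: 3 3 3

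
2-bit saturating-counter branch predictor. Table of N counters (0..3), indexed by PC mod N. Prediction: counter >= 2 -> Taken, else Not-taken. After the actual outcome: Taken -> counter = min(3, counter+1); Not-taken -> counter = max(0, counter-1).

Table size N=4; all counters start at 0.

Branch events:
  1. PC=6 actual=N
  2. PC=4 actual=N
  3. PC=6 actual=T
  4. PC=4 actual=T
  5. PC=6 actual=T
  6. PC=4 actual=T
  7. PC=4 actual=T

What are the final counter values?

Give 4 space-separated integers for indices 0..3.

Answer: 3 0 2 0

Derivation:
Ev 1: PC=6 idx=2 pred=N actual=N -> ctr[2]=0
Ev 2: PC=4 idx=0 pred=N actual=N -> ctr[0]=0
Ev 3: PC=6 idx=2 pred=N actual=T -> ctr[2]=1
Ev 4: PC=4 idx=0 pred=N actual=T -> ctr[0]=1
Ev 5: PC=6 idx=2 pred=N actual=T -> ctr[2]=2
Ev 6: PC=4 idx=0 pred=N actual=T -> ctr[0]=2
Ev 7: PC=4 idx=0 pred=T actual=T -> ctr[0]=3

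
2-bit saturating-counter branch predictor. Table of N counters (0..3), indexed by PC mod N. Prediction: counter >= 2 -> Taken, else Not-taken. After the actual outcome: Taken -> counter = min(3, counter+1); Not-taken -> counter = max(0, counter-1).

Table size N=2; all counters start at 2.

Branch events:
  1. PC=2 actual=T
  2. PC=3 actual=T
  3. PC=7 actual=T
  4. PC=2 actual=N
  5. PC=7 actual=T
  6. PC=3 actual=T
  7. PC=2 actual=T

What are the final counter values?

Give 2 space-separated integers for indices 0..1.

Answer: 3 3

Derivation:
Ev 1: PC=2 idx=0 pred=T actual=T -> ctr[0]=3
Ev 2: PC=3 idx=1 pred=T actual=T -> ctr[1]=3
Ev 3: PC=7 idx=1 pred=T actual=T -> ctr[1]=3
Ev 4: PC=2 idx=0 pred=T actual=N -> ctr[0]=2
Ev 5: PC=7 idx=1 pred=T actual=T -> ctr[1]=3
Ev 6: PC=3 idx=1 pred=T actual=T -> ctr[1]=3
Ev 7: PC=2 idx=0 pred=T actual=T -> ctr[0]=3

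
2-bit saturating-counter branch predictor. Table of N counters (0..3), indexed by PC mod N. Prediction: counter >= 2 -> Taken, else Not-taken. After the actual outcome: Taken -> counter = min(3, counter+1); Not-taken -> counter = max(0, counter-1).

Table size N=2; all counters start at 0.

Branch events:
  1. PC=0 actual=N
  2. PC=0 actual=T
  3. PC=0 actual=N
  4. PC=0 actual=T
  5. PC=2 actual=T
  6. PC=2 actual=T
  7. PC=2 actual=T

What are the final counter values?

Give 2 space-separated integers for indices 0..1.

Ev 1: PC=0 idx=0 pred=N actual=N -> ctr[0]=0
Ev 2: PC=0 idx=0 pred=N actual=T -> ctr[0]=1
Ev 3: PC=0 idx=0 pred=N actual=N -> ctr[0]=0
Ev 4: PC=0 idx=0 pred=N actual=T -> ctr[0]=1
Ev 5: PC=2 idx=0 pred=N actual=T -> ctr[0]=2
Ev 6: PC=2 idx=0 pred=T actual=T -> ctr[0]=3
Ev 7: PC=2 idx=0 pred=T actual=T -> ctr[0]=3

Answer: 3 0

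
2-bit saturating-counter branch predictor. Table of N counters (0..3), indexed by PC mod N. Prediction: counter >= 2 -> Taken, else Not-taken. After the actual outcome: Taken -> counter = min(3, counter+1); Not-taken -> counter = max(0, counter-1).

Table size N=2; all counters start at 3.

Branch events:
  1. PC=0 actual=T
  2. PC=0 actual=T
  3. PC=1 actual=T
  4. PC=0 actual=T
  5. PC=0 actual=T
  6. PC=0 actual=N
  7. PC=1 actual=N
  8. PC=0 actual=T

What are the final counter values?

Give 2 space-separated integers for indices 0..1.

Answer: 3 2

Derivation:
Ev 1: PC=0 idx=0 pred=T actual=T -> ctr[0]=3
Ev 2: PC=0 idx=0 pred=T actual=T -> ctr[0]=3
Ev 3: PC=1 idx=1 pred=T actual=T -> ctr[1]=3
Ev 4: PC=0 idx=0 pred=T actual=T -> ctr[0]=3
Ev 5: PC=0 idx=0 pred=T actual=T -> ctr[0]=3
Ev 6: PC=0 idx=0 pred=T actual=N -> ctr[0]=2
Ev 7: PC=1 idx=1 pred=T actual=N -> ctr[1]=2
Ev 8: PC=0 idx=0 pred=T actual=T -> ctr[0]=3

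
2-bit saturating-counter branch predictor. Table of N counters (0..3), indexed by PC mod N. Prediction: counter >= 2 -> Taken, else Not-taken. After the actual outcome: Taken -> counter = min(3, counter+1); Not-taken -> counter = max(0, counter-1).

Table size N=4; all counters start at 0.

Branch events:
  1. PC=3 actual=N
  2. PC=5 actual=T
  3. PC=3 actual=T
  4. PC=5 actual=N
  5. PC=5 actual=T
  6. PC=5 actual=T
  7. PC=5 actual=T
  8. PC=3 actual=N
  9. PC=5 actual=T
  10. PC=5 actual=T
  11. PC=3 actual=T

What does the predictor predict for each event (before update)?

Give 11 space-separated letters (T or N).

Ev 1: PC=3 idx=3 pred=N actual=N -> ctr[3]=0
Ev 2: PC=5 idx=1 pred=N actual=T -> ctr[1]=1
Ev 3: PC=3 idx=3 pred=N actual=T -> ctr[3]=1
Ev 4: PC=5 idx=1 pred=N actual=N -> ctr[1]=0
Ev 5: PC=5 idx=1 pred=N actual=T -> ctr[1]=1
Ev 6: PC=5 idx=1 pred=N actual=T -> ctr[1]=2
Ev 7: PC=5 idx=1 pred=T actual=T -> ctr[1]=3
Ev 8: PC=3 idx=3 pred=N actual=N -> ctr[3]=0
Ev 9: PC=5 idx=1 pred=T actual=T -> ctr[1]=3
Ev 10: PC=5 idx=1 pred=T actual=T -> ctr[1]=3
Ev 11: PC=3 idx=3 pred=N actual=T -> ctr[3]=1

Answer: N N N N N N T N T T N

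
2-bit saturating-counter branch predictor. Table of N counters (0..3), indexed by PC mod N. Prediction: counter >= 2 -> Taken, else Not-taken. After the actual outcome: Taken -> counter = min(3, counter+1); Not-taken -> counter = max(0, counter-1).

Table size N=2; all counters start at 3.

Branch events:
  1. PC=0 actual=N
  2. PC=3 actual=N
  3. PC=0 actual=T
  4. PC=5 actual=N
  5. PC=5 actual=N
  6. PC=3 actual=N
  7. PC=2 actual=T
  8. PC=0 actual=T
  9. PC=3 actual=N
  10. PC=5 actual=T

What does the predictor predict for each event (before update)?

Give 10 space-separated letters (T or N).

Answer: T T T T N N T T N N

Derivation:
Ev 1: PC=0 idx=0 pred=T actual=N -> ctr[0]=2
Ev 2: PC=3 idx=1 pred=T actual=N -> ctr[1]=2
Ev 3: PC=0 idx=0 pred=T actual=T -> ctr[0]=3
Ev 4: PC=5 idx=1 pred=T actual=N -> ctr[1]=1
Ev 5: PC=5 idx=1 pred=N actual=N -> ctr[1]=0
Ev 6: PC=3 idx=1 pred=N actual=N -> ctr[1]=0
Ev 7: PC=2 idx=0 pred=T actual=T -> ctr[0]=3
Ev 8: PC=0 idx=0 pred=T actual=T -> ctr[0]=3
Ev 9: PC=3 idx=1 pred=N actual=N -> ctr[1]=0
Ev 10: PC=5 idx=1 pred=N actual=T -> ctr[1]=1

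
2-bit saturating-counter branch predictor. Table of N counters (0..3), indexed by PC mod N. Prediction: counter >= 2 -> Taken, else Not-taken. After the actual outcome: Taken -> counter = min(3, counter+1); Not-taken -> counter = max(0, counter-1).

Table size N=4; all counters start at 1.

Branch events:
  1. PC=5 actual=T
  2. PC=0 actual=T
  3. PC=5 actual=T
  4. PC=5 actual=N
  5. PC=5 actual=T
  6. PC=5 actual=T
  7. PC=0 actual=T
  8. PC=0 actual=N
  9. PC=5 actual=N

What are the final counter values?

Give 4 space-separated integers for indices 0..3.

Ev 1: PC=5 idx=1 pred=N actual=T -> ctr[1]=2
Ev 2: PC=0 idx=0 pred=N actual=T -> ctr[0]=2
Ev 3: PC=5 idx=1 pred=T actual=T -> ctr[1]=3
Ev 4: PC=5 idx=1 pred=T actual=N -> ctr[1]=2
Ev 5: PC=5 idx=1 pred=T actual=T -> ctr[1]=3
Ev 6: PC=5 idx=1 pred=T actual=T -> ctr[1]=3
Ev 7: PC=0 idx=0 pred=T actual=T -> ctr[0]=3
Ev 8: PC=0 idx=0 pred=T actual=N -> ctr[0]=2
Ev 9: PC=5 idx=1 pred=T actual=N -> ctr[1]=2

Answer: 2 2 1 1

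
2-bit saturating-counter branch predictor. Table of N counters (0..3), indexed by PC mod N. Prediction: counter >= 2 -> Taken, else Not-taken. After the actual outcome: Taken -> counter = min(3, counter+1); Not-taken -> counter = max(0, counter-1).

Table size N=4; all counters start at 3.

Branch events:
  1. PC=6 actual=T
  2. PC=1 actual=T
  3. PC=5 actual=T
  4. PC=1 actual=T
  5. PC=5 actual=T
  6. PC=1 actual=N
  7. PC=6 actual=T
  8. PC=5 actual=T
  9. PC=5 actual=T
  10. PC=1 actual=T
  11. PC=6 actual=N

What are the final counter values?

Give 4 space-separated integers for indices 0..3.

Ev 1: PC=6 idx=2 pred=T actual=T -> ctr[2]=3
Ev 2: PC=1 idx=1 pred=T actual=T -> ctr[1]=3
Ev 3: PC=5 idx=1 pred=T actual=T -> ctr[1]=3
Ev 4: PC=1 idx=1 pred=T actual=T -> ctr[1]=3
Ev 5: PC=5 idx=1 pred=T actual=T -> ctr[1]=3
Ev 6: PC=1 idx=1 pred=T actual=N -> ctr[1]=2
Ev 7: PC=6 idx=2 pred=T actual=T -> ctr[2]=3
Ev 8: PC=5 idx=1 pred=T actual=T -> ctr[1]=3
Ev 9: PC=5 idx=1 pred=T actual=T -> ctr[1]=3
Ev 10: PC=1 idx=1 pred=T actual=T -> ctr[1]=3
Ev 11: PC=6 idx=2 pred=T actual=N -> ctr[2]=2

Answer: 3 3 2 3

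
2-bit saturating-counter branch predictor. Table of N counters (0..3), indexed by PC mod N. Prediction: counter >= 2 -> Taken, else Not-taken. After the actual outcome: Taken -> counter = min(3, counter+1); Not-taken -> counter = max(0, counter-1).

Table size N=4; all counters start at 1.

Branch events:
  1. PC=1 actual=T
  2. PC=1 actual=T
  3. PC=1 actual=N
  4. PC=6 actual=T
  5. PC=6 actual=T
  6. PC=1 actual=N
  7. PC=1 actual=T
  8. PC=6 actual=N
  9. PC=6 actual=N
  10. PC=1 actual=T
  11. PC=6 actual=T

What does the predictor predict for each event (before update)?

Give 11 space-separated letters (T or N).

Answer: N T T N T T N T T T N

Derivation:
Ev 1: PC=1 idx=1 pred=N actual=T -> ctr[1]=2
Ev 2: PC=1 idx=1 pred=T actual=T -> ctr[1]=3
Ev 3: PC=1 idx=1 pred=T actual=N -> ctr[1]=2
Ev 4: PC=6 idx=2 pred=N actual=T -> ctr[2]=2
Ev 5: PC=6 idx=2 pred=T actual=T -> ctr[2]=3
Ev 6: PC=1 idx=1 pred=T actual=N -> ctr[1]=1
Ev 7: PC=1 idx=1 pred=N actual=T -> ctr[1]=2
Ev 8: PC=6 idx=2 pred=T actual=N -> ctr[2]=2
Ev 9: PC=6 idx=2 pred=T actual=N -> ctr[2]=1
Ev 10: PC=1 idx=1 pred=T actual=T -> ctr[1]=3
Ev 11: PC=6 idx=2 pred=N actual=T -> ctr[2]=2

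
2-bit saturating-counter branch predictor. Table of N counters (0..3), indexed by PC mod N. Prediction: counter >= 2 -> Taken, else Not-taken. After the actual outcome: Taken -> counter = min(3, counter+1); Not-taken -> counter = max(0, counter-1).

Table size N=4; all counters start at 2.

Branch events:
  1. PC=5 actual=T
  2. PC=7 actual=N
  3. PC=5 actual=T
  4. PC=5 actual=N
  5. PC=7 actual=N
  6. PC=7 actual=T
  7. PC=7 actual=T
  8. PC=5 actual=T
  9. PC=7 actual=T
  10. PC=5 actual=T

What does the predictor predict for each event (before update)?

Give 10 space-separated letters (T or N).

Answer: T T T T N N N T T T

Derivation:
Ev 1: PC=5 idx=1 pred=T actual=T -> ctr[1]=3
Ev 2: PC=7 idx=3 pred=T actual=N -> ctr[3]=1
Ev 3: PC=5 idx=1 pred=T actual=T -> ctr[1]=3
Ev 4: PC=5 idx=1 pred=T actual=N -> ctr[1]=2
Ev 5: PC=7 idx=3 pred=N actual=N -> ctr[3]=0
Ev 6: PC=7 idx=3 pred=N actual=T -> ctr[3]=1
Ev 7: PC=7 idx=3 pred=N actual=T -> ctr[3]=2
Ev 8: PC=5 idx=1 pred=T actual=T -> ctr[1]=3
Ev 9: PC=7 idx=3 pred=T actual=T -> ctr[3]=3
Ev 10: PC=5 idx=1 pred=T actual=T -> ctr[1]=3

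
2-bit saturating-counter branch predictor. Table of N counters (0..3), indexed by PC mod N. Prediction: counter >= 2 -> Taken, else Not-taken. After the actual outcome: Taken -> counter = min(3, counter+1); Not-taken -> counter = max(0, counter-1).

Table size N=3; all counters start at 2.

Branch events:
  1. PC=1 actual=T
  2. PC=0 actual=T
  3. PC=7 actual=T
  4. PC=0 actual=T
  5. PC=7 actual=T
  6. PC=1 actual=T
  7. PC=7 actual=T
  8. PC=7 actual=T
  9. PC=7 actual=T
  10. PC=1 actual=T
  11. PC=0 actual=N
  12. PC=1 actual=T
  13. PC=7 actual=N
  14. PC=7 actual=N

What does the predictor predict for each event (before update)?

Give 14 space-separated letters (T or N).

Answer: T T T T T T T T T T T T T T

Derivation:
Ev 1: PC=1 idx=1 pred=T actual=T -> ctr[1]=3
Ev 2: PC=0 idx=0 pred=T actual=T -> ctr[0]=3
Ev 3: PC=7 idx=1 pred=T actual=T -> ctr[1]=3
Ev 4: PC=0 idx=0 pred=T actual=T -> ctr[0]=3
Ev 5: PC=7 idx=1 pred=T actual=T -> ctr[1]=3
Ev 6: PC=1 idx=1 pred=T actual=T -> ctr[1]=3
Ev 7: PC=7 idx=1 pred=T actual=T -> ctr[1]=3
Ev 8: PC=7 idx=1 pred=T actual=T -> ctr[1]=3
Ev 9: PC=7 idx=1 pred=T actual=T -> ctr[1]=3
Ev 10: PC=1 idx=1 pred=T actual=T -> ctr[1]=3
Ev 11: PC=0 idx=0 pred=T actual=N -> ctr[0]=2
Ev 12: PC=1 idx=1 pred=T actual=T -> ctr[1]=3
Ev 13: PC=7 idx=1 pred=T actual=N -> ctr[1]=2
Ev 14: PC=7 idx=1 pred=T actual=N -> ctr[1]=1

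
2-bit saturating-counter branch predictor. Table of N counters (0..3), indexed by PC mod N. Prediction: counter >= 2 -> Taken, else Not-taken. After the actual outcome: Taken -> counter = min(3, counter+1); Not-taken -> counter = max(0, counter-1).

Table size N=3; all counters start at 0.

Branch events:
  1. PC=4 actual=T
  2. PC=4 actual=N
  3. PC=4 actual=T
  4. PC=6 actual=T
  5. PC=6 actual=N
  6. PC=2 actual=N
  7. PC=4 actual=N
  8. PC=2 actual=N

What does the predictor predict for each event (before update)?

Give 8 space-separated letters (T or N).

Ev 1: PC=4 idx=1 pred=N actual=T -> ctr[1]=1
Ev 2: PC=4 idx=1 pred=N actual=N -> ctr[1]=0
Ev 3: PC=4 idx=1 pred=N actual=T -> ctr[1]=1
Ev 4: PC=6 idx=0 pred=N actual=T -> ctr[0]=1
Ev 5: PC=6 idx=0 pred=N actual=N -> ctr[0]=0
Ev 6: PC=2 idx=2 pred=N actual=N -> ctr[2]=0
Ev 7: PC=4 idx=1 pred=N actual=N -> ctr[1]=0
Ev 8: PC=2 idx=2 pred=N actual=N -> ctr[2]=0

Answer: N N N N N N N N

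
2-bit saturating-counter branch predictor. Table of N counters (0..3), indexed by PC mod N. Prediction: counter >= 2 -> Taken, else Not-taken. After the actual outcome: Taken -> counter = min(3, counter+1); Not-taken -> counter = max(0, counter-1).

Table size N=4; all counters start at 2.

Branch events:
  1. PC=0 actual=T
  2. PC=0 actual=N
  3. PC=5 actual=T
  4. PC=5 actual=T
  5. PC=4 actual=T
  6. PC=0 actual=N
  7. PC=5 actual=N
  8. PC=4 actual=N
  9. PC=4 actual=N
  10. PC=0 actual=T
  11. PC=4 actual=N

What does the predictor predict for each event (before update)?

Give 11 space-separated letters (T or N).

Answer: T T T T T T T T N N N

Derivation:
Ev 1: PC=0 idx=0 pred=T actual=T -> ctr[0]=3
Ev 2: PC=0 idx=0 pred=T actual=N -> ctr[0]=2
Ev 3: PC=5 idx=1 pred=T actual=T -> ctr[1]=3
Ev 4: PC=5 idx=1 pred=T actual=T -> ctr[1]=3
Ev 5: PC=4 idx=0 pred=T actual=T -> ctr[0]=3
Ev 6: PC=0 idx=0 pred=T actual=N -> ctr[0]=2
Ev 7: PC=5 idx=1 pred=T actual=N -> ctr[1]=2
Ev 8: PC=4 idx=0 pred=T actual=N -> ctr[0]=1
Ev 9: PC=4 idx=0 pred=N actual=N -> ctr[0]=0
Ev 10: PC=0 idx=0 pred=N actual=T -> ctr[0]=1
Ev 11: PC=4 idx=0 pred=N actual=N -> ctr[0]=0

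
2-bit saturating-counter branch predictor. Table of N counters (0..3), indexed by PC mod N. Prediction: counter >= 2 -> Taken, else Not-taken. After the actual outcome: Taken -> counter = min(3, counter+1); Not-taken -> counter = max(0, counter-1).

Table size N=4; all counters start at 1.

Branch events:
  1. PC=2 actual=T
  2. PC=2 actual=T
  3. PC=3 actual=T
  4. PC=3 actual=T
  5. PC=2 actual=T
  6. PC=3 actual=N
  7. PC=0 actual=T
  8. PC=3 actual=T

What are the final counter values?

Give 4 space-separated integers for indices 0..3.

Ev 1: PC=2 idx=2 pred=N actual=T -> ctr[2]=2
Ev 2: PC=2 idx=2 pred=T actual=T -> ctr[2]=3
Ev 3: PC=3 idx=3 pred=N actual=T -> ctr[3]=2
Ev 4: PC=3 idx=3 pred=T actual=T -> ctr[3]=3
Ev 5: PC=2 idx=2 pred=T actual=T -> ctr[2]=3
Ev 6: PC=3 idx=3 pred=T actual=N -> ctr[3]=2
Ev 7: PC=0 idx=0 pred=N actual=T -> ctr[0]=2
Ev 8: PC=3 idx=3 pred=T actual=T -> ctr[3]=3

Answer: 2 1 3 3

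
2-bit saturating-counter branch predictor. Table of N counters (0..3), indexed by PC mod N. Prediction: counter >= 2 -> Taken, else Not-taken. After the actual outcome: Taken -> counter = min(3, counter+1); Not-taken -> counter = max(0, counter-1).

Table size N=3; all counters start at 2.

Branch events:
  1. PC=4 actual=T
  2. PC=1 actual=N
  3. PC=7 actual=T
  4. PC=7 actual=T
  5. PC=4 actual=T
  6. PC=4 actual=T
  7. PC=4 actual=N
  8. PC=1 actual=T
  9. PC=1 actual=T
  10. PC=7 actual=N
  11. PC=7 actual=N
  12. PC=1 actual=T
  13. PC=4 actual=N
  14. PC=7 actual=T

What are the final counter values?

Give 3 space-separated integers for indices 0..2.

Answer: 2 2 2

Derivation:
Ev 1: PC=4 idx=1 pred=T actual=T -> ctr[1]=3
Ev 2: PC=1 idx=1 pred=T actual=N -> ctr[1]=2
Ev 3: PC=7 idx=1 pred=T actual=T -> ctr[1]=3
Ev 4: PC=7 idx=1 pred=T actual=T -> ctr[1]=3
Ev 5: PC=4 idx=1 pred=T actual=T -> ctr[1]=3
Ev 6: PC=4 idx=1 pred=T actual=T -> ctr[1]=3
Ev 7: PC=4 idx=1 pred=T actual=N -> ctr[1]=2
Ev 8: PC=1 idx=1 pred=T actual=T -> ctr[1]=3
Ev 9: PC=1 idx=1 pred=T actual=T -> ctr[1]=3
Ev 10: PC=7 idx=1 pred=T actual=N -> ctr[1]=2
Ev 11: PC=7 idx=1 pred=T actual=N -> ctr[1]=1
Ev 12: PC=1 idx=1 pred=N actual=T -> ctr[1]=2
Ev 13: PC=4 idx=1 pred=T actual=N -> ctr[1]=1
Ev 14: PC=7 idx=1 pred=N actual=T -> ctr[1]=2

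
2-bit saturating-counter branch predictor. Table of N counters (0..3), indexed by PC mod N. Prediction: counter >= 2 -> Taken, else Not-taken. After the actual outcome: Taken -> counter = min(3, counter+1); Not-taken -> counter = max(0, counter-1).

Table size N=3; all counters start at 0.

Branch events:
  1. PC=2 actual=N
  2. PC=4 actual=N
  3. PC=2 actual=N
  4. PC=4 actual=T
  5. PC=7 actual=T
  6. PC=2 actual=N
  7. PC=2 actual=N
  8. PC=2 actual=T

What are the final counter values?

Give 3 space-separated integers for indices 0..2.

Answer: 0 2 1

Derivation:
Ev 1: PC=2 idx=2 pred=N actual=N -> ctr[2]=0
Ev 2: PC=4 idx=1 pred=N actual=N -> ctr[1]=0
Ev 3: PC=2 idx=2 pred=N actual=N -> ctr[2]=0
Ev 4: PC=4 idx=1 pred=N actual=T -> ctr[1]=1
Ev 5: PC=7 idx=1 pred=N actual=T -> ctr[1]=2
Ev 6: PC=2 idx=2 pred=N actual=N -> ctr[2]=0
Ev 7: PC=2 idx=2 pred=N actual=N -> ctr[2]=0
Ev 8: PC=2 idx=2 pred=N actual=T -> ctr[2]=1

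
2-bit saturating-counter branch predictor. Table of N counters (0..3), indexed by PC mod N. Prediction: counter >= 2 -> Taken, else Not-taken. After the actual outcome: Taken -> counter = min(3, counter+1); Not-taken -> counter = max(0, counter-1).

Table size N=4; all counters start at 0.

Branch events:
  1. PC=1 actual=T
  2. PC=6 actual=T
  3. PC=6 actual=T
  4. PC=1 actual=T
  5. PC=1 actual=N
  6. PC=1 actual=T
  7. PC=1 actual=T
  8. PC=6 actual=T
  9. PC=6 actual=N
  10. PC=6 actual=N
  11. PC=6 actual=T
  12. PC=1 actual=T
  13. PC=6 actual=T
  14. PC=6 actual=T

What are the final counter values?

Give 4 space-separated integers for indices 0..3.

Ev 1: PC=1 idx=1 pred=N actual=T -> ctr[1]=1
Ev 2: PC=6 idx=2 pred=N actual=T -> ctr[2]=1
Ev 3: PC=6 idx=2 pred=N actual=T -> ctr[2]=2
Ev 4: PC=1 idx=1 pred=N actual=T -> ctr[1]=2
Ev 5: PC=1 idx=1 pred=T actual=N -> ctr[1]=1
Ev 6: PC=1 idx=1 pred=N actual=T -> ctr[1]=2
Ev 7: PC=1 idx=1 pred=T actual=T -> ctr[1]=3
Ev 8: PC=6 idx=2 pred=T actual=T -> ctr[2]=3
Ev 9: PC=6 idx=2 pred=T actual=N -> ctr[2]=2
Ev 10: PC=6 idx=2 pred=T actual=N -> ctr[2]=1
Ev 11: PC=6 idx=2 pred=N actual=T -> ctr[2]=2
Ev 12: PC=1 idx=1 pred=T actual=T -> ctr[1]=3
Ev 13: PC=6 idx=2 pred=T actual=T -> ctr[2]=3
Ev 14: PC=6 idx=2 pred=T actual=T -> ctr[2]=3

Answer: 0 3 3 0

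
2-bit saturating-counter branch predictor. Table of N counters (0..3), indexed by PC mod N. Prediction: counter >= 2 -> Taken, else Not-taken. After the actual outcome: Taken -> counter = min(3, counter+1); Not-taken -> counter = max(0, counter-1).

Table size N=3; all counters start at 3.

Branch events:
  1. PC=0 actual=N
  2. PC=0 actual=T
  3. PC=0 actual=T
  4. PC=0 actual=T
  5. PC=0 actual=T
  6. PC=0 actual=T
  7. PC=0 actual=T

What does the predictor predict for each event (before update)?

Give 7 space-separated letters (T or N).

Ev 1: PC=0 idx=0 pred=T actual=N -> ctr[0]=2
Ev 2: PC=0 idx=0 pred=T actual=T -> ctr[0]=3
Ev 3: PC=0 idx=0 pred=T actual=T -> ctr[0]=3
Ev 4: PC=0 idx=0 pred=T actual=T -> ctr[0]=3
Ev 5: PC=0 idx=0 pred=T actual=T -> ctr[0]=3
Ev 6: PC=0 idx=0 pred=T actual=T -> ctr[0]=3
Ev 7: PC=0 idx=0 pred=T actual=T -> ctr[0]=3

Answer: T T T T T T T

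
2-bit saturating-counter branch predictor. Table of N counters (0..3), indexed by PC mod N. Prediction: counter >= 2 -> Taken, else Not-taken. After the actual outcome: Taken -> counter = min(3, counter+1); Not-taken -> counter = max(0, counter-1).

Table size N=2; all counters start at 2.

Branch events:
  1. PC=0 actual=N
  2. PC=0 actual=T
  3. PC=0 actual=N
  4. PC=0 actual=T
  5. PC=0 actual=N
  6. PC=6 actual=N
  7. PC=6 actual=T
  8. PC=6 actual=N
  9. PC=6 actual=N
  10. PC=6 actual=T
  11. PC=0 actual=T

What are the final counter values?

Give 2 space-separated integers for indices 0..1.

Answer: 2 2

Derivation:
Ev 1: PC=0 idx=0 pred=T actual=N -> ctr[0]=1
Ev 2: PC=0 idx=0 pred=N actual=T -> ctr[0]=2
Ev 3: PC=0 idx=0 pred=T actual=N -> ctr[0]=1
Ev 4: PC=0 idx=0 pred=N actual=T -> ctr[0]=2
Ev 5: PC=0 idx=0 pred=T actual=N -> ctr[0]=1
Ev 6: PC=6 idx=0 pred=N actual=N -> ctr[0]=0
Ev 7: PC=6 idx=0 pred=N actual=T -> ctr[0]=1
Ev 8: PC=6 idx=0 pred=N actual=N -> ctr[0]=0
Ev 9: PC=6 idx=0 pred=N actual=N -> ctr[0]=0
Ev 10: PC=6 idx=0 pred=N actual=T -> ctr[0]=1
Ev 11: PC=0 idx=0 pred=N actual=T -> ctr[0]=2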